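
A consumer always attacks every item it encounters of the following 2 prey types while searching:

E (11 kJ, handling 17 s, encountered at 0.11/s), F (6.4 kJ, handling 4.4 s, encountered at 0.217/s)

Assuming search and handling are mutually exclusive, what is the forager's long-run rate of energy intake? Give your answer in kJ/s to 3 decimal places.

0.679 kJ/s

Energy encountered per unit search time: 0.11×11 + 0.217×6.4 = 2.599 kJ/s.
Handling time per unit search time: 0.11×17 + 0.217×4.4 = 2.825.
Rate = 2.599/(1 + 2.825) = 0.6795 kJ/s.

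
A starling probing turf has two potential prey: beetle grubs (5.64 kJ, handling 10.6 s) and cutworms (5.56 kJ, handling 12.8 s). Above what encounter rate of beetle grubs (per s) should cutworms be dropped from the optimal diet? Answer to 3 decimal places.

0.419 per s

Drop cutworms once their profitability E₂/h₂ falls below the rate achievable on beetle grubs alone: E₂/h₂ = λE₁/(1 + λh₁).
Solve for λ: λE₁h₂ = E₂(1 + λh₁) → λ(E₁h₂ − E₂h₁) = E₂ → λ = E₂/(E₁h₂ − E₂h₁).
λ = 5.56/(5.64×12.8 − 5.56×10.6) = 5.56/13.26 = 0.4194 per s.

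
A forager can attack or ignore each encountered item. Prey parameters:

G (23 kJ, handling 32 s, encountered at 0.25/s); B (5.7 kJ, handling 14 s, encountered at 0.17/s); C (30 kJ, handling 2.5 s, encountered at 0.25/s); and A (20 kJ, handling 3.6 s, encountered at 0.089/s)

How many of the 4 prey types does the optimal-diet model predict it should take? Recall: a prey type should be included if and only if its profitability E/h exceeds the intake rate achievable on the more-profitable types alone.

Profitabilities (E/h, kJ/s): C 12, A 5.56, G 0.719, B 0.407. Add prey in this order while the next type's profitability exceeds the intake rate on those already taken.
Rate on top 1: 4.615. A: 5.56 > 4.615 → include.
Rate on top 2: 4.77. G: 0.719 < 4.77 → exclude; stop.
Optimal diet: C, A — 2 of 4 types.

2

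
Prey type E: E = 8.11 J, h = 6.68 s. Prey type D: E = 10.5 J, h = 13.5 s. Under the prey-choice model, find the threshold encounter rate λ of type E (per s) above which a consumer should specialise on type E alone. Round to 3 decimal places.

The zero-one rule: include type D iff E₂/h₂ > λE₁/(1+λh₁). Equality gives the switch point.
λE₁h₂ = E₂ + λE₂h₁ ⇒ λ = E₂/(E₁h₂ − E₂h₁) = 10.5/(109.5 − 70.14) = 0.2669 per s.

0.267 per s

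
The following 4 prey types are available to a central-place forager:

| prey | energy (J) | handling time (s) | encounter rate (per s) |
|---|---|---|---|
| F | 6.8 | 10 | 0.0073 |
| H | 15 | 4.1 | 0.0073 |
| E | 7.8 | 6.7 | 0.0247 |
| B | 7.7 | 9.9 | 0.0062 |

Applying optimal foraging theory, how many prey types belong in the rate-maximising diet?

4

Profitabilities (E/h, J/s): H 3.66, E 1.16, B 0.778, F 0.68. Add prey in this order while the next type's profitability exceeds the intake rate on those already taken.
Rate on top 1: 0.1063. E: 1.16 > 0.1063 → include.
Rate on top 2: 0.2528. B: 0.778 > 0.2528 → include.
Rate on top 3: 0.2784. F: 0.68 > 0.2784 → include.
Optimal diet: H, E, B, F — 4 of 4 types.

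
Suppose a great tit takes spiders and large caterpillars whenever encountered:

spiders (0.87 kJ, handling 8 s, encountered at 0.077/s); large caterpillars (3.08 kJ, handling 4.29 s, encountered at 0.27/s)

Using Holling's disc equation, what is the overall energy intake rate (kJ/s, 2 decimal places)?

Energy encountered per unit search time: 0.077×0.87 + 0.27×3.08 = 0.8986 kJ/s.
Handling time per unit search time: 0.077×8 + 0.27×4.29 = 1.774.
Rate = 0.8986/(1 + 1.774) = 0.3239 kJ/s.

0.32 kJ/s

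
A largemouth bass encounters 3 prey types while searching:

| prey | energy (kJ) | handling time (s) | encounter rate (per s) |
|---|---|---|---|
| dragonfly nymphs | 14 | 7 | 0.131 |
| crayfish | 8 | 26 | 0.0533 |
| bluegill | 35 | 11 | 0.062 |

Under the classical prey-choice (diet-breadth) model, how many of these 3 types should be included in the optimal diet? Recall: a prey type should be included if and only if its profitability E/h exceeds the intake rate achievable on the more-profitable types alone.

E/h in descending order: bluegill 3.18, dragonfly nymphs 2, crayfish 0.308 kJ/s. The optimal diet is the largest prefix of this list for which every included type satisfies E_i/h_i > R on the types above it.
Rate on top 1: 1.29. dragonfly nymphs: 2 > 1.29 → include.
Rate on top 2: 1.541. crayfish: 0.308 < 1.541 → exclude; stop.
Optimal diet: bluegill, dragonfly nymphs — 2 of 3 types.

2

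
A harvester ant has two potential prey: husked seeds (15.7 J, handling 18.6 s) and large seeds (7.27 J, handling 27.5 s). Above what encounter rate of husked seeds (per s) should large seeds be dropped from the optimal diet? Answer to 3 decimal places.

0.025 per s

Drop large seeds once their profitability E₂/h₂ falls below the rate achievable on husked seeds alone: E₂/h₂ = λE₁/(1 + λh₁).
Solve for λ: λE₁h₂ = E₂(1 + λh₁) → λ(E₁h₂ − E₂h₁) = E₂ → λ = E₂/(E₁h₂ − E₂h₁).
λ = 7.27/(15.7×27.5 − 7.27×18.6) = 7.27/296.5 = 0.02452 per s.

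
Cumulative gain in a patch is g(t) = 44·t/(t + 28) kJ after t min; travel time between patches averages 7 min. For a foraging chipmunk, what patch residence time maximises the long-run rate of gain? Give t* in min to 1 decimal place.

14.0 min

Optimal t* satisfies g'(t*) = g(t*)/(T + t*).
g'(t) = 44·28/(t + 28)². Setting 44·28/(t+28)² = 44t/[(t+28)(7+t)] gives 28(7+t) = t(t+28), so t² = 28×7 = 196.
t* = √196 = 14 min.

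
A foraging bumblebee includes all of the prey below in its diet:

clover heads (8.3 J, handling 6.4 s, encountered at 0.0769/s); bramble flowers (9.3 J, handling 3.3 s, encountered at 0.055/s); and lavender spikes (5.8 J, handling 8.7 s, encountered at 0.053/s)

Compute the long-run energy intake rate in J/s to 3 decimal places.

0.683 J/s

Energy encountered per unit search time: 0.0769×8.3 + 0.055×9.3 + 0.053×5.8 = 1.457 J/s.
Handling time per unit search time: 0.0769×6.4 + 0.055×3.3 + 0.053×8.7 = 1.135.
Rate = 1.457/(1 + 1.135) = 0.6826 J/s.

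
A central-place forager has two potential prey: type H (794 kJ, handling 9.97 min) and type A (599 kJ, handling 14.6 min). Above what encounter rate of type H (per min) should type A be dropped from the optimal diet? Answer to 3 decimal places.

Drop type A once their profitability E₂/h₂ falls below the rate achievable on type H alone: E₂/h₂ = λE₁/(1 + λh₁).
Solve for λ: λE₁h₂ = E₂(1 + λh₁) → λ(E₁h₂ − E₂h₁) = E₂ → λ = E₂/(E₁h₂ − E₂h₁).
λ = 599/(794×14.6 − 599×9.97) = 599/5620 = 0.1066 per min.

0.107 per min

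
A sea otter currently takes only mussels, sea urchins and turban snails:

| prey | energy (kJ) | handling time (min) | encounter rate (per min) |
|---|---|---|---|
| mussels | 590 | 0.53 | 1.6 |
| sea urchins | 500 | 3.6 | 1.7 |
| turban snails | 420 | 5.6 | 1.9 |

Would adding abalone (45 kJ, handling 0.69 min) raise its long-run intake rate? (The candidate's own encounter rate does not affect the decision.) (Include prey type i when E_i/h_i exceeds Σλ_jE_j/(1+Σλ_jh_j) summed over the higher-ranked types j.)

On mussels, sea urchins and turban snails alone, R = ΣλE/(1+Σλh) = 2592/18.61 = 139.3 kJ/min.
Profitability of abalone: 45/0.69 = 65.22 kJ/min.
65.22 < 139.3, so adding abalone would lower the average — exclude it.

No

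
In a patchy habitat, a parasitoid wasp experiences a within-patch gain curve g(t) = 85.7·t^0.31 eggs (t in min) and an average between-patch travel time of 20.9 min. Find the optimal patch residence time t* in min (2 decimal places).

9.39 min

By the marginal value theorem, leave when the instantaneous gain rate g'(t) equals the habitat-wide average g(t)/(T + t).
g'(t) = 0.31·85.7·t^-0.69. Setting 0.31·85.7·t^-0.69 = 85.7·t^0.31/(20.9+t) gives 0.31(20.9+t) = t, so 0.69·t = 0.31×20.9.
t* = 0.31×20.9/0.69 = 9.39 min.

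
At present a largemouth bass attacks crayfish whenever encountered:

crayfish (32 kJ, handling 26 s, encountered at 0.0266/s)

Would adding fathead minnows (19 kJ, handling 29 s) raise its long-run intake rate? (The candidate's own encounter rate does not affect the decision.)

Current rate: (0.0266×32)/(1 + 0.0266×26) = 0.5032 kJ/s.
fathead minnows: E/h = 19/29 = 0.6552 kJ/s.
0.6552 > 0.5032, so adding fathead minnows raises the average — include it.

Yes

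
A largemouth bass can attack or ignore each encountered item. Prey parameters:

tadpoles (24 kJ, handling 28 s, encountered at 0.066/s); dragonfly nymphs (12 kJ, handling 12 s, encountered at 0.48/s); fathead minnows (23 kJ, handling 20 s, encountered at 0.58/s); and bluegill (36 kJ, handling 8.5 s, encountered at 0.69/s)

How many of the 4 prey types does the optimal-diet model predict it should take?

Rank by E/h (kJ/s): bluegill 4.24, fathead minnows 1.15, dragonfly nymphs 1, tadpoles 0.857. Include each in turn until the next type's E/h falls below the running intake rate.
Rate on top 1: 3.618. fathead minnows: 1.15 < 3.618 → exclude; stop.
Optimal diet: bluegill — 1 of 4 types.

1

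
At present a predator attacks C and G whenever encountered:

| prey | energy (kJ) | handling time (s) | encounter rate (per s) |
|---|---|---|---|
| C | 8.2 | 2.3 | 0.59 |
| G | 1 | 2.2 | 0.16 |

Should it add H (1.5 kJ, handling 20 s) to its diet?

No

Current rate: (0.59×8.2 + 0.16×1)/(1 + 0.59×2.3 + 0.16×2.2) = 1.845 kJ/s.
Profitability of H: 1.5/20 = 0.075 kJ/s.
0.075 < 1.845, so adding H would lower the average — exclude it.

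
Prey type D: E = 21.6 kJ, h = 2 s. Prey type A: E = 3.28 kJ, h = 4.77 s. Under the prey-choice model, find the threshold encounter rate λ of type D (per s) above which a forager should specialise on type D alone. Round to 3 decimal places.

Drop type A once their profitability E₂/h₂ falls below the rate achievable on type D alone: E₂/h₂ = λE₁/(1 + λh₁).
Solve for λ: λE₁h₂ = E₂(1 + λh₁) → λ(E₁h₂ − E₂h₁) = E₂ → λ = E₂/(E₁h₂ − E₂h₁).
λ = 3.28/(21.6×4.77 − 3.28×2) = 3.28/96.47 = 0.034 per s.

0.034 per s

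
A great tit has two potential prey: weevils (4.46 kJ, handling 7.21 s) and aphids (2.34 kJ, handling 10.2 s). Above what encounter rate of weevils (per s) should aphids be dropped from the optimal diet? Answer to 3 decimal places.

The zero-one rule: include aphids iff E₂/h₂ > λE₁/(1+λh₁). Equality gives the switch point.
λE₁h₂ = E₂ + λE₂h₁ ⇒ λ = E₂/(E₁h₂ − E₂h₁) = 2.34/(45.49 − 16.87) = 0.08176 per s.

0.082 per s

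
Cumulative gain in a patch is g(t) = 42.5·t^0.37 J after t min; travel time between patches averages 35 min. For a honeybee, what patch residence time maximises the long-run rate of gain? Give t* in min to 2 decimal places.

Maximise g(t)/(T+t): set derivative to zero → g'(t)(T+t) = g(t).
g'(t) = 0.37·42.5·t^-0.63. Setting 0.37·42.5·t^-0.63 = 42.5·t^0.37/(35+t) gives 0.37(35+t) = t, so 0.63·t = 0.37×35.
t* = 0.37×35/0.63 = 20.56 min.

20.56 min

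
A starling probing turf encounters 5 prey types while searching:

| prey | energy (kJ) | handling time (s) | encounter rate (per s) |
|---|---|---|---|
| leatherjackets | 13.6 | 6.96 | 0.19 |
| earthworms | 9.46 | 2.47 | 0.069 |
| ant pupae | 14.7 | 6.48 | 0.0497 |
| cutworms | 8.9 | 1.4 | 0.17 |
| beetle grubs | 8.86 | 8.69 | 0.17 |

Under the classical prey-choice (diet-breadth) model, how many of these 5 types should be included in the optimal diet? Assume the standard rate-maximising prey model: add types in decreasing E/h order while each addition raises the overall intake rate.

Profitabilities (E/h, kJ/s): cutworms 6.36, earthworms 3.83, ant pupae 2.27, leatherjackets 1.95, beetle grubs 1.02. Add prey in this order while the next type's profitability exceeds the intake rate on those already taken.
Rate on top 1: 1.222. earthworms: 3.83 > 1.222 → include.
Rate on top 2: 1.538. ant pupae: 2.27 > 1.538 → include.
Rate on top 3: 1.674. leatherjackets: 1.95 > 1.674 → include.
Rate on top 4: 1.795. beetle grubs: 1.02 < 1.795 → exclude; stop.
Optimal diet: cutworms, earthworms, ant pupae, leatherjackets — 4 of 5 types.

4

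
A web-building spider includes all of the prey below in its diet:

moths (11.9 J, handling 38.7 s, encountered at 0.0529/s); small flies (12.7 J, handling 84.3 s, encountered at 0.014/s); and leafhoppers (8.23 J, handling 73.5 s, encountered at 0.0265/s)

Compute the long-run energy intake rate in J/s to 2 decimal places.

R = Σλ_iE_i / (1 + Σλ_ih_i)
Numerator: 0.0529×11.9 + 0.014×12.7 + 0.0265×8.23 = 1.025
Denominator: 1 + 0.0529×38.7 + 0.014×84.3 + 0.0265×73.5 = 6.175
R = 1.025/6.175 = 0.1661 J/s

0.17 J/s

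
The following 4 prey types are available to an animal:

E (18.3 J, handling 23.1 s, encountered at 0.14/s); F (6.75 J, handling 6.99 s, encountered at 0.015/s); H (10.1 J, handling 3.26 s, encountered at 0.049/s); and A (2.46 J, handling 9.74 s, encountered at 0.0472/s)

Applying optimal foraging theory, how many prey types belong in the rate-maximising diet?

Profitabilities (E/h, J/s): H 3.1, F 0.966, E 0.792, A 0.253. Add prey in this order while the next type's profitability exceeds the intake rate on those already taken.
Rate on top 1: 0.4267. F: 0.966 > 0.4267 → include.
Rate on top 2: 0.4714. E: 0.792 > 0.4714 → include.
Rate on top 3: 0.702. A: 0.253 < 0.702 → exclude; stop.
Optimal diet: H, F, E — 3 of 4 types.

3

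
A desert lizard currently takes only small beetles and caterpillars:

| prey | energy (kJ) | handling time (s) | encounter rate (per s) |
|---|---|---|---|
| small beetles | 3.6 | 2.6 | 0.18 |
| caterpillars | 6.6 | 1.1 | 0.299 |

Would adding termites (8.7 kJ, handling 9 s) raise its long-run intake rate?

Intake rate on the current diet: R = (0.18×3.6 + 0.299×6.6) / (1 + 0.18×2.6 + 0.299×1.1) = 2.621/1.797 = 1.459 kJ/s.
Profitability of termites: 8.7/9 = 0.9667 kJ/s.
0.9667 < 1.459, so adding termites would lower the average — exclude it.

No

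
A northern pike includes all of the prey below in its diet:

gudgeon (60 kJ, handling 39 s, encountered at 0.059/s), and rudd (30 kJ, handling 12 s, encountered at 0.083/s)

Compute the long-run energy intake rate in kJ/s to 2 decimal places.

R = Σλ_iE_i / (1 + Σλ_ih_i)
Numerator: 0.059×60 + 0.083×30 = 6.03
Denominator: 1 + 0.059×39 + 0.083×12 = 4.297
R = 6.03/4.297 = 1.403 kJ/s

1.40 kJ/s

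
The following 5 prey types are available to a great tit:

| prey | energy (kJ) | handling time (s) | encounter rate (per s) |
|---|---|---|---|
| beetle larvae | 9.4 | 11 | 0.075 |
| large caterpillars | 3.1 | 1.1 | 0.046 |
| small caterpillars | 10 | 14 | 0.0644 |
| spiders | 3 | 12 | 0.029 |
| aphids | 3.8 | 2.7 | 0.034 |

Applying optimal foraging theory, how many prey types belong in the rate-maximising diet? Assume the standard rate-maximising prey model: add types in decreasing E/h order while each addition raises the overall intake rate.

4

Rank by E/h (kJ/s): large caterpillars 2.82, aphids 1.41, beetle larvae 0.855, small caterpillars 0.714, spiders 0.25. Include each in turn until the next type's E/h falls below the running intake rate.
Rate on top 1: 0.1357. aphids: 1.41 > 0.1357 → include.
Rate on top 2: 0.2379. beetle larvae: 0.855 > 0.2379 → include.
Rate on top 3: 0.4965. small caterpillars: 0.714 > 0.4965 → include.
Rate on top 4: 0.5649. spiders: 0.25 < 0.5649 → exclude; stop.
Optimal diet: large caterpillars, aphids, beetle larvae, small caterpillars — 4 of 5 types.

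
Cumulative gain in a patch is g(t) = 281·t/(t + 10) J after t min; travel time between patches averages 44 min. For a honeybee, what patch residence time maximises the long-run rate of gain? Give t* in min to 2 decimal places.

20.98 min

By the marginal value theorem, leave when the instantaneous gain rate g'(t) equals the habitat-wide average g(t)/(T + t).
g'(t) = 281·10/(t + 10)². Setting 281·10/(t+10)² = 281t/[(t+10)(44+t)] gives 10(44+t) = t(t+10), so t² = 10×44 = 440.
t* = √440 = 20.98 min.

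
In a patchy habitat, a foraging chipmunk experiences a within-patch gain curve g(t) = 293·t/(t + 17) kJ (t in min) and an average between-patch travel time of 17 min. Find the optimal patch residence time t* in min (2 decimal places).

17.00 min

Maximise g(t)/(T+t): set derivative to zero → g'(t)(T+t) = g(t).
g'(t) = 293·17/(t + 17)². Setting 293·17/(t+17)² = 293t/[(t+17)(17+t)] gives 17(17+t) = t(t+17), so t² = 17×17 = 289.
t* = √289 = 17 min.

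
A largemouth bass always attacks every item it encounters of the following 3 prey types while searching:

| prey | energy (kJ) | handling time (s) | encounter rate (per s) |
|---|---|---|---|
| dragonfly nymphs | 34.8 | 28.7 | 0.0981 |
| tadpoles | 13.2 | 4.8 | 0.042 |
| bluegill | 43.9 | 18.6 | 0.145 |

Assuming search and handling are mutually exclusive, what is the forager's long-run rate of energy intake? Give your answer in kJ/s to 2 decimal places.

R = (0.0981×34.8 + 0.042×13.2 + 0.145×43.9) / (1 + 0.0981×28.7 + 0.042×4.8 + 0.145×18.6) = 10.33/6.714 = 1.539 kJ/s.

1.54 kJ/s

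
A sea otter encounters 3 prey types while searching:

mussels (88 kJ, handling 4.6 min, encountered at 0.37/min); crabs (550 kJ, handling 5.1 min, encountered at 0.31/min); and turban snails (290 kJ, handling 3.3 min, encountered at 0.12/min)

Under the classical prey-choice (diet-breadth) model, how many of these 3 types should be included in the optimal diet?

2

Rank by E/h (kJ/min): crabs 108, turban snails 87.9, mussels 19.1. Include each in turn until the next type's E/h falls below the running intake rate.
Rate on top 1: 66.06. turban snails: 87.9 > 66.06 → include.
Rate on top 2: 68.96. mussels: 19.1 < 68.96 → exclude; stop.
Optimal diet: crabs, turban snails — 2 of 3 types.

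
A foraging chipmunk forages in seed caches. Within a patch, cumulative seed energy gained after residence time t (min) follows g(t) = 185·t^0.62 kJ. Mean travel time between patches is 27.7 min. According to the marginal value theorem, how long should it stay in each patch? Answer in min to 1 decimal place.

45.2 min

Maximise g(t)/(T+t): set derivative to zero → g'(t)(T+t) = g(t).
g'(t) = 0.62·185·t^-0.38. Setting 0.62·185·t^-0.38 = 185·t^0.62/(27.7+t) gives 0.62(27.7+t) = t, so 0.38·t = 0.62×27.7.
t* = 0.62×27.7/0.38 = 45.19 min.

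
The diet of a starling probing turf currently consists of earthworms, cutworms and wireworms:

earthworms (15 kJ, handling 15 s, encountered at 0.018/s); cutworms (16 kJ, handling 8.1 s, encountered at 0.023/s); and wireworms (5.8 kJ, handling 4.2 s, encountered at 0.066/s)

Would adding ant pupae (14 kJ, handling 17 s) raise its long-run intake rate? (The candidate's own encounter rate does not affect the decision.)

On earthworms, cutworms and wireworms alone, R = ΣλE/(1+Σλh) = 1.021/1.733 = 0.5889 kJ/s.
Profitability of ant pupae: 14/17 = 0.8235 kJ/s.
Since 0.8235 > R, including ant pupae increases the long-run rate.

Yes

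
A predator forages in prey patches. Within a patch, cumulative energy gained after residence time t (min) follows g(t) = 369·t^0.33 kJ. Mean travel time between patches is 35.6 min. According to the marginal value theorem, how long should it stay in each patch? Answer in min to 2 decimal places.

17.53 min

By the marginal value theorem, leave when the instantaneous gain rate g'(t) equals the habitat-wide average g(t)/(T + t).
g'(t) = 0.33·369·t^-0.67. Setting 0.33·369·t^-0.67 = 369·t^0.33/(35.6+t) gives 0.33(35.6+t) = t, so 0.67·t = 0.33×35.6.
t* = 0.33×35.6/0.67 = 17.53 min.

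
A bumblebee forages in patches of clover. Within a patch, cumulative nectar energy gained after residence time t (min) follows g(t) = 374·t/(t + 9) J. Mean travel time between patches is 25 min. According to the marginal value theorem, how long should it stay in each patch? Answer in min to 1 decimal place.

15.0 min

Maximise g(t)/(T+t): set derivative to zero → g'(t)(T+t) = g(t).
g'(t) = 374·9/(t + 9)². Setting 374·9/(t+9)² = 374t/[(t+9)(25+t)] gives 9(25+t) = t(t+9), so t² = 9×25 = 225.
t* = √225 = 15 min.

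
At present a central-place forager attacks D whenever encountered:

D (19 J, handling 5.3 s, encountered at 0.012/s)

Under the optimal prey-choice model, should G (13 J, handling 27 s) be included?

Intake rate on the current diet: R = (0.012×19) / (1 + 0.012×5.3) = 0.228/1.064 = 0.2144 J/s.
Profitability of G: 13/27 = 0.4815 J/s.
Since 0.4815 > R, including G increases the long-run rate.

Yes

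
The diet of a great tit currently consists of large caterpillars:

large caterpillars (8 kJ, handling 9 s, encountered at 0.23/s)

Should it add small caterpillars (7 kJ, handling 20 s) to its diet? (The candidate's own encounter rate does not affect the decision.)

Current rate: (0.23×8)/(1 + 0.23×9) = 0.5993 kJ/s.
small caterpillars: E/h = 7/20 = 0.35 kJ/s.
Since 0.35 < R, time spent handling small caterpillars is better spent searching.

No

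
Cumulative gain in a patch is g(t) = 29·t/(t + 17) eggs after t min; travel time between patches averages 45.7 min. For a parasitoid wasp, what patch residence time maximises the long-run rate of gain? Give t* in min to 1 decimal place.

By the marginal value theorem, leave when the instantaneous gain rate g'(t) equals the habitat-wide average g(t)/(T + t).
g'(t) = 29·17/(t + 17)². Setting 29·17/(t+17)² = 29t/[(t+17)(45.7+t)] gives 17(45.7+t) = t(t+17), so t² = 17×45.7 = 776.9.
t* = √776.9 = 27.87 min.

27.9 min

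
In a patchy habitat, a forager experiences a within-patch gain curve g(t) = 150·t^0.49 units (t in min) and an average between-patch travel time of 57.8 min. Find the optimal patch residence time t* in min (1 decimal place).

By the marginal value theorem, leave when the instantaneous gain rate g'(t) equals the habitat-wide average g(t)/(T + t).
g'(t) = 0.49·150·t^-0.51. Setting 0.49·150·t^-0.51 = 150·t^0.49/(57.8+t) gives 0.49(57.8+t) = t, so 0.51·t = 0.49×57.8.
t* = 0.49×57.8/0.51 = 55.53 min.

55.5 min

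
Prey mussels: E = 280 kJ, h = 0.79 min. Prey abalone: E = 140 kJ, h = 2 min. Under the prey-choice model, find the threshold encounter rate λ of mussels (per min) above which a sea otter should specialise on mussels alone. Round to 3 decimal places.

The zero-one rule: include abalone iff E₂/h₂ > λE₁/(1+λh₁). Equality gives the switch point.
λE₁h₂ = E₂ + λE₂h₁ ⇒ λ = E₂/(E₁h₂ − E₂h₁) = 140/(560 − 110.6) = 0.3115 per min.

0.312 per min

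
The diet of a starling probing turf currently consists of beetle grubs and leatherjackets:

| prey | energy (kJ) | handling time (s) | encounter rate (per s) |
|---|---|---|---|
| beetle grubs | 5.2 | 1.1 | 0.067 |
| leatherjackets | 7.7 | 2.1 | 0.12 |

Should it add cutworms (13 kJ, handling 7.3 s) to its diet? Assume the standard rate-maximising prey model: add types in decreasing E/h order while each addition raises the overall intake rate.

Yes

On beetle grubs and leatherjackets alone, R = ΣλE/(1+Σλh) = 1.272/1.326 = 0.9598 kJ/s.
cutworms: E/h = 13/7.3 = 1.781 kJ/s.
1.781 > 0.9598, so adding cutworms raises the average — include it.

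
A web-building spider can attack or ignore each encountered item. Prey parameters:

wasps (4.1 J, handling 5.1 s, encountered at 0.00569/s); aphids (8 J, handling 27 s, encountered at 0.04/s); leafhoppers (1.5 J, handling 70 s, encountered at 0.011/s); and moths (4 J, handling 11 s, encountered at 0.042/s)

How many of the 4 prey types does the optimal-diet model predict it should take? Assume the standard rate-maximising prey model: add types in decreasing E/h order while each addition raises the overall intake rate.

E/h in descending order: wasps 0.804, moths 0.364, aphids 0.296, leafhoppers 0.0214 J/s. The optimal diet is the largest prefix of this list for which every included type satisfies E_i/h_i > R on the types above it.
Rate on top 1: 0.02267. moths: 0.364 > 0.02267 → include.
Rate on top 2: 0.1283. aphids: 0.296 > 0.1283 → include.
Rate on top 3: 0.1989. leafhoppers: 0.0214 < 0.1989 → exclude; stop.
Optimal diet: wasps, moths, aphids — 3 of 4 types.

3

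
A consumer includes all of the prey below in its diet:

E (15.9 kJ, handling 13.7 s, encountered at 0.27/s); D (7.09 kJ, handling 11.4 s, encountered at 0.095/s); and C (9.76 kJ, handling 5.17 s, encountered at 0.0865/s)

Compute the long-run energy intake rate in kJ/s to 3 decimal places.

0.933 kJ/s

R = (0.27×15.9 + 0.095×7.09 + 0.0865×9.76) / (1 + 0.27×13.7 + 0.095×11.4 + 0.0865×5.17) = 5.811/6.229 = 0.9328 kJ/s.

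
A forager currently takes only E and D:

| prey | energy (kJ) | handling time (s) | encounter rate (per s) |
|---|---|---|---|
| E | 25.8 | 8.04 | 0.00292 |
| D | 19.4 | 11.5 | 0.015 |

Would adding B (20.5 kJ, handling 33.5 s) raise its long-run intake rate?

Current rate: (0.00292×25.8 + 0.015×19.4)/(1 + 0.00292×8.04 + 0.015×11.5) = 0.3063 kJ/s.
Profitability of B: 20.5/33.5 = 0.6119 kJ/s.
0.6119 > 0.3063, so adding B raises the average — include it.

Yes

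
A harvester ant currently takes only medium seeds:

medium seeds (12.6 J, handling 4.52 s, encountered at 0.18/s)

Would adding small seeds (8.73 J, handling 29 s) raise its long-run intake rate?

No

Current rate: (0.18×12.6)/(1 + 0.18×4.52) = 1.251 J/s.
small seeds: E/h = 8.73/29 = 0.301 J/s.
0.301 < 1.251, so adding small seeds would lower the average — exclude it.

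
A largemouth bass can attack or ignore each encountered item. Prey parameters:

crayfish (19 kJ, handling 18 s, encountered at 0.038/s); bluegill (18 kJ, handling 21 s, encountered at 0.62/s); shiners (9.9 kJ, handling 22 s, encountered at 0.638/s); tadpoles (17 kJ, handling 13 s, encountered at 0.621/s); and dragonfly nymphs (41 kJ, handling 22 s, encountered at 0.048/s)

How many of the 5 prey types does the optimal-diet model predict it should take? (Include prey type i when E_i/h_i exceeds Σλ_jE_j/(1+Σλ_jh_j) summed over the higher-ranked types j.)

E/h in descending order: dragonfly nymphs 1.86, tadpoles 1.31, crayfish 1.06, bluegill 0.857, shiners 0.45 kJ/s. The optimal diet is the largest prefix of this list for which every included type satisfies E_i/h_i > R on the types above it.
Rate on top 1: 0.9572. tadpoles: 1.31 > 0.9572 → include.
Rate on top 2: 1.237. crayfish: 1.06 < 1.237 → exclude; stop.
Optimal diet: dragonfly nymphs, tadpoles — 2 of 5 types.

2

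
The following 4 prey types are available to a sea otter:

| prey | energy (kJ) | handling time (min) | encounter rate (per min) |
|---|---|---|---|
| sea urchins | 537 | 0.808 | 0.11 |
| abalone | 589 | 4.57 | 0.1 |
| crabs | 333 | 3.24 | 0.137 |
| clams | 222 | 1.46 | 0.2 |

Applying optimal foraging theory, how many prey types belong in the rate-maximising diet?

Rank by E/h (kJ/min): sea urchins 665, clams 152, abalone 129, crabs 103. Include each in turn until the next type's E/h falls below the running intake rate.
Rate on top 1: 54.25. clams: 152 > 54.25 → include.
Rate on top 2: 74.93. abalone: 129 > 74.93 → include.
Rate on top 3: 88.35. crabs: 103 > 88.35 → include.
Optimal diet: sea urchins, clams, abalone, crabs — 4 of 4 types.

4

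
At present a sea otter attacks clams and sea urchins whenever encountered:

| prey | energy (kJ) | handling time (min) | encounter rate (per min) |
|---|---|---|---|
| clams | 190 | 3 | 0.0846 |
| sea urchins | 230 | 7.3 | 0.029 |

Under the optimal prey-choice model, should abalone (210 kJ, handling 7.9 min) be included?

Intake rate on the current diet: R = (0.0846×190 + 0.029×230) / (1 + 0.0846×3 + 0.029×7.3) = 22.74/1.466 = 15.52 kJ/min.
Profitability of abalone: 210/7.9 = 26.58 kJ/min.
26.58 > 15.52, so adding abalone raises the average — include it.

Yes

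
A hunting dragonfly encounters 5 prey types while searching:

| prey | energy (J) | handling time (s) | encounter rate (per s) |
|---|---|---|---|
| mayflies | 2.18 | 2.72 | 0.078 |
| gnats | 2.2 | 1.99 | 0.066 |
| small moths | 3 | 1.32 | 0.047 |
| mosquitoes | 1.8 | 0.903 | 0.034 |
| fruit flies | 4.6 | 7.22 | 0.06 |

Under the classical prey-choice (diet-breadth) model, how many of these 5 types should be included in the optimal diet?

5

Rank by E/h (J/s): small moths 2.27, mosquitoes 1.99, gnats 1.11, mayflies 0.801, fruit flies 0.637. Include each in turn until the next type's E/h falls below the running intake rate.
Rate on top 1: 0.1328. mosquitoes: 1.99 > 0.1328 → include.
Rate on top 2: 0.185. gnats: 1.11 > 0.185 → include.
Rate on top 3: 0.2838. mayflies: 0.801 > 0.2838 → include.
Rate on top 4: 0.3603. fruit flies: 0.637 > 0.3603 → include.
Optimal diet: small moths, mosquitoes, gnats, mayflies, fruit flies — 5 of 5 types.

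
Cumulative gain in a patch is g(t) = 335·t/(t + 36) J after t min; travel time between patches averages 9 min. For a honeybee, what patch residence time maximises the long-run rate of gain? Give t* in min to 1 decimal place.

By the marginal value theorem, leave when the instantaneous gain rate g'(t) equals the habitat-wide average g(t)/(T + t).
g'(t) = 335·36/(t + 36)². Setting 335·36/(t+36)² = 335t/[(t+36)(9+t)] gives 36(9+t) = t(t+36), so t² = 36×9 = 324.
t* = √324 = 18 min.

18.0 min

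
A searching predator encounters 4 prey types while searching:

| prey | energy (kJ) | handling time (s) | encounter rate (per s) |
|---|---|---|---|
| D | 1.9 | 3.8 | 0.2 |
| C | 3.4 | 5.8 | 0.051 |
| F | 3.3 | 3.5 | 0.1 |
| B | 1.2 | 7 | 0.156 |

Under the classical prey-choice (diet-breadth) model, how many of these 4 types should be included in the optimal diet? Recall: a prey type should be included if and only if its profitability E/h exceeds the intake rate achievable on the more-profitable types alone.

3

Rank by E/h (kJ/s): F 0.943, C 0.586, D 0.5, B 0.171. Include each in turn until the next type's E/h falls below the running intake rate.
Rate on top 1: 0.2444. C: 0.586 > 0.2444 → include.
Rate on top 2: 0.3059. D: 0.5 > 0.3059 → include.
Rate on top 3: 0.3672. B: 0.171 < 0.3672 → exclude; stop.
Optimal diet: F, C, D — 3 of 4 types.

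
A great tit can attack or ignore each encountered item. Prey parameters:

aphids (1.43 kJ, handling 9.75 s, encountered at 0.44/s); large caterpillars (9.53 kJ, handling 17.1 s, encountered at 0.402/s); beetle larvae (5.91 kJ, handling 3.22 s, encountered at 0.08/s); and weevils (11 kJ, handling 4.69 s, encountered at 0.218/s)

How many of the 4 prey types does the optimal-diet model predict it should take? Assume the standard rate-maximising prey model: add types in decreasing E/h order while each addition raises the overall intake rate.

2

E/h in descending order: weevils 2.35, beetle larvae 1.84, large caterpillars 0.557, aphids 0.147 kJ/s. The optimal diet is the largest prefix of this list for which every included type satisfies E_i/h_i > R on the types above it.
Rate on top 1: 1.186. beetle larvae: 1.84 > 1.186 → include.
Rate on top 2: 1.259. large caterpillars: 0.557 < 1.259 → exclude; stop.
Optimal diet: weevils, beetle larvae — 2 of 4 types.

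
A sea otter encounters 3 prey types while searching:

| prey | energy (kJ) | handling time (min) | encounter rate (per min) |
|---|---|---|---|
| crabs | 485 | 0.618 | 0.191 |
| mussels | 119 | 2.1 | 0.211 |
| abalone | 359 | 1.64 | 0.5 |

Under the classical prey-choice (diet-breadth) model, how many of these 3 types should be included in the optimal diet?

2

Rank by E/h (kJ/min): crabs 785, abalone 219, mussels 56.7. Include each in turn until the next type's E/h falls below the running intake rate.
Rate on top 1: 82.85. abalone: 219 > 82.85 → include.
Rate on top 2: 140.4. mussels: 56.7 < 140.4 → exclude; stop.
Optimal diet: crabs, abalone — 2 of 3 types.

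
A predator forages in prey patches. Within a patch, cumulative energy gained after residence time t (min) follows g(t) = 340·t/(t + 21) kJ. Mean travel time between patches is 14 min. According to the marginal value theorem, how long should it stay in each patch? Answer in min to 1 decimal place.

Maximise g(t)/(T+t): set derivative to zero → g'(t)(T+t) = g(t).
g'(t) = 340·21/(t + 21)². Setting 340·21/(t+21)² = 340t/[(t+21)(14+t)] gives 21(14+t) = t(t+21), so t² = 21×14 = 294.
t* = √294 = 17.15 min.

17.1 min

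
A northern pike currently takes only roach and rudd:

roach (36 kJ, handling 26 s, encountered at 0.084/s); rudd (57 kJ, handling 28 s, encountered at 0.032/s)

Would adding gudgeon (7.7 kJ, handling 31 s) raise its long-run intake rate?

On roach and rudd alone, R = ΣλE/(1+Σλh) = 4.848/4.08 = 1.188 kJ/s.
Profitability of gudgeon: 7.7/31 = 0.2484 kJ/s.
Since 0.2484 < R, time spent handling gudgeon is better spent searching.

No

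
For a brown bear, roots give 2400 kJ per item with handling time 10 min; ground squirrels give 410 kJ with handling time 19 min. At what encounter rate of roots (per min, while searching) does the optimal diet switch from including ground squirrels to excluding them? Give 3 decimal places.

At the threshold, the rate on roots alone equals the profitability of ground squirrels: λ·2400/(1 + λ·10) = 410/19 = 21.58.
Rearranging, λ(2400 − 21.58×10) = 21.58, so λ = 21.58/2184 = 0.00988 per min.

0.010 per min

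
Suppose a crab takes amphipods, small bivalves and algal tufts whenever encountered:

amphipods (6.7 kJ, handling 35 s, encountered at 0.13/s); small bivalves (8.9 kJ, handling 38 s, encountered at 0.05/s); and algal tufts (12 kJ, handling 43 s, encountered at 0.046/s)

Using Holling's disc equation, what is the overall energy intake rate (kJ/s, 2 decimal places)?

R = Σλ_iE_i / (1 + Σλ_ih_i)
Numerator: 0.13×6.7 + 0.05×8.9 + 0.046×12 = 1.868
Denominator: 1 + 0.13×35 + 0.05×38 + 0.046×43 = 9.428
R = 1.868/9.428 = 0.1981 kJ/s

0.20 kJ/s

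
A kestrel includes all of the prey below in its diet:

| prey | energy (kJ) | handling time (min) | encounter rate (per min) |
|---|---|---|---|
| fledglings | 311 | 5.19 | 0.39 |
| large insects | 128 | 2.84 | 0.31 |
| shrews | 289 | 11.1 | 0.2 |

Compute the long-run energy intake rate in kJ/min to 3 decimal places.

Energy encountered per unit search time: 0.39×311 + 0.31×128 + 0.2×289 = 218.8 kJ/min.
Handling time per unit search time: 0.39×5.19 + 0.31×2.84 + 0.2×11.1 = 5.125.
Rate = 218.8/(1 + 5.125) = 35.72 kJ/min.

35.720 kJ/min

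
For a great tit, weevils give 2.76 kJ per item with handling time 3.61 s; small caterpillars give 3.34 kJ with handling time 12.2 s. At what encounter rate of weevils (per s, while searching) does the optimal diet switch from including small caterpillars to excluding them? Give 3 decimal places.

Drop small caterpillars once their profitability E₂/h₂ falls below the rate achievable on weevils alone: E₂/h₂ = λE₁/(1 + λh₁).
Solve for λ: λE₁h₂ = E₂(1 + λh₁) → λ(E₁h₂ − E₂h₁) = E₂ → λ = E₂/(E₁h₂ − E₂h₁).
λ = 3.34/(2.76×12.2 − 3.34×3.61) = 3.34/21.61 = 0.1545 per s.

0.155 per s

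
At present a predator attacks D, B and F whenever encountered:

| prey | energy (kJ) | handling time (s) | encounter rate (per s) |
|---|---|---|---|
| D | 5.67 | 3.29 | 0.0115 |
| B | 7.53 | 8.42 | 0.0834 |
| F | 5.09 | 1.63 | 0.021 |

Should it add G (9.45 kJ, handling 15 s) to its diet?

Yes

On D, B and F alone, R = ΣλE/(1+Σλh) = 0.8001/1.774 = 0.4509 kJ/s.
G: E/h = 9.45/15 = 0.63 kJ/s.
0.63 > 0.4509, so adding G raises the average — include it.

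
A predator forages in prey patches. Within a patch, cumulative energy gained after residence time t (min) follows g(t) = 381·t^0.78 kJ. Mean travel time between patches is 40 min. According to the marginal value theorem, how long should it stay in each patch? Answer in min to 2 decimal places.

Optimal t* satisfies g'(t*) = g(t*)/(T + t*).
g'(t) = 0.78·381·t^-0.22. Setting 0.78·381·t^-0.22 = 381·t^0.78/(40+t) gives 0.78(40+t) = t, so 0.22·t = 0.78×40.
t* = 0.78×40/0.22 = 141.8 min.

141.82 min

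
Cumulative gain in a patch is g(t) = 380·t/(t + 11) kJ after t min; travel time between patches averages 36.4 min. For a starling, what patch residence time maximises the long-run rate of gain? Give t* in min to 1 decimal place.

20.0 min

Maximise g(t)/(T+t): set derivative to zero → g'(t)(T+t) = g(t).
g'(t) = 380·11/(t + 11)². Setting 380·11/(t+11)² = 380t/[(t+11)(36.4+t)] gives 11(36.4+t) = t(t+11), so t² = 11×36.4 = 400.4.
t* = √400.4 = 20.01 min.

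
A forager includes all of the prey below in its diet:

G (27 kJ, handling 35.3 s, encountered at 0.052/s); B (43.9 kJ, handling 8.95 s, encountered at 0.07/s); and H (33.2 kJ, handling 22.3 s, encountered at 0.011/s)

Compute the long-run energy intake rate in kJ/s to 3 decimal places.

R = (0.052×27 + 0.07×43.9 + 0.011×33.2) / (1 + 0.052×35.3 + 0.07×8.95 + 0.011×22.3) = 4.842/3.707 = 1.306 kJ/s.

1.306 kJ/s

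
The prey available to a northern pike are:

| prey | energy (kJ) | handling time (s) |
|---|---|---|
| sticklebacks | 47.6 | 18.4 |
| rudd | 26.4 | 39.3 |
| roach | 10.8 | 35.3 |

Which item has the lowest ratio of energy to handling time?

In descending order of E/h:
sticklebacks: 47.6/18.4 = 2.59 kJ/s
rudd: 26.4/39.3 = 0.672 kJ/s
roach: 10.8/35.3 = 0.306 kJ/s

roach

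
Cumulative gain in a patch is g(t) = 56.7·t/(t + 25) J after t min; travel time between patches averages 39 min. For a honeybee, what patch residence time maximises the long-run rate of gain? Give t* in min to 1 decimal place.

31.2 min

Maximise g(t)/(T+t): set derivative to zero → g'(t)(T+t) = g(t).
g'(t) = 56.7·25/(t + 25)². Setting 56.7·25/(t+25)² = 56.7t/[(t+25)(39+t)] gives 25(39+t) = t(t+25), so t² = 25×39 = 975.
t* = √975 = 31.22 min.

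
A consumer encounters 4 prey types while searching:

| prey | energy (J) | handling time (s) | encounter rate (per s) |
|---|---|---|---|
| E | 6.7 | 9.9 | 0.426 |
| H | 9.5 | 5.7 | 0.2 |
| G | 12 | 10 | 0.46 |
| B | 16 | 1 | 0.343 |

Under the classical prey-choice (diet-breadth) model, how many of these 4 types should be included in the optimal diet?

Profitabilities (E/h, J/s): B 16, H 1.67, G 1.2, E 0.677. Add prey in this order while the next type's profitability exceeds the intake rate on those already taken.
Rate on top 1: 4.086. H: 1.67 < 4.086 → exclude; stop.
Optimal diet: B — 1 of 4 types.

1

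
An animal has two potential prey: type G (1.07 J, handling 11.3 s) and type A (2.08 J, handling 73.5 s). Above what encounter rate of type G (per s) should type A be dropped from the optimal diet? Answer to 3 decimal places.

0.038 per s

Drop type A once their profitability E₂/h₂ falls below the rate achievable on type G alone: E₂/h₂ = λE₁/(1 + λh₁).
Solve for λ: λE₁h₂ = E₂(1 + λh₁) → λ(E₁h₂ − E₂h₁) = E₂ → λ = E₂/(E₁h₂ − E₂h₁).
λ = 2.08/(1.07×73.5 − 2.08×11.3) = 2.08/55.14 = 0.03772 per s.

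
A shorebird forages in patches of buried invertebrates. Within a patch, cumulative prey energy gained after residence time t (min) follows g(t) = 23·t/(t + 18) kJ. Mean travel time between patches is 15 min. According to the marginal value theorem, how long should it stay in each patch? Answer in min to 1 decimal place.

Optimal t* satisfies g'(t*) = g(t*)/(T + t*).
g'(t) = 23·18/(t + 18)². Setting 23·18/(t+18)² = 23t/[(t+18)(15+t)] gives 18(15+t) = t(t+18), so t² = 18×15 = 270.
t* = √270 = 16.43 min.

16.4 min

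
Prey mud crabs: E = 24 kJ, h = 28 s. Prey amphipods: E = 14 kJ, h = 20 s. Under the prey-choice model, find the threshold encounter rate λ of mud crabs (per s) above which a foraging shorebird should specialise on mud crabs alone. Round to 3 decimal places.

The zero-one rule: include amphipods iff E₂/h₂ > λE₁/(1+λh₁). Equality gives the switch point.
λE₁h₂ = E₂ + λE₂h₁ ⇒ λ = E₂/(E₁h₂ − E₂h₁) = 14/(480 − 392) = 0.1591 per s.

0.159 per s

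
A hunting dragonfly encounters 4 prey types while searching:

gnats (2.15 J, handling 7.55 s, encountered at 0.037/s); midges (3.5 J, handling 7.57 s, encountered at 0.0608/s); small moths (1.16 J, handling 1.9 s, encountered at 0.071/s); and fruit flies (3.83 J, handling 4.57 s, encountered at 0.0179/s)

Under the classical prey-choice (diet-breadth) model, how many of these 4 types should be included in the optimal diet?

Rank by E/h (J/s): fruit flies 0.838, small moths 0.611, midges 0.462, gnats 0.285. Include each in turn until the next type's E/h falls below the running intake rate.
Rate on top 1: 0.06337. small moths: 0.611 > 0.06337 → include.
Rate on top 2: 0.124. midges: 0.462 > 0.124 → include.
Rate on top 3: 0.2169. gnats: 0.285 > 0.2169 → include.
Optimal diet: fruit flies, small moths, midges, gnats — 4 of 4 types.

4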